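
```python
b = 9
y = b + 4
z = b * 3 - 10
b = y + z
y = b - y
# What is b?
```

Trace:
`b = 9` → b = 9
`y = b + 4` → y = 13
`z = b * 3 - 10` → z = 17
`b = y + z` → b = 30
`y = b - y` → y = 17
So b = 30

Answer: 30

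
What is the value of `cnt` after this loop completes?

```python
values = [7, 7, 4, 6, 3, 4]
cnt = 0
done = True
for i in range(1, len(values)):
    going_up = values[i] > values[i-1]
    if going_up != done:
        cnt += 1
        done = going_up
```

Count direction changes in [7, 7, 4, 6, 3, 4]
`cnt` takes the values: 0 → 1 → 2 → 3 → 4

Answer: 4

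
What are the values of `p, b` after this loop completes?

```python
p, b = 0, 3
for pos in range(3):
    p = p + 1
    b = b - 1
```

p goes 0→3, b goes 3→0
`p, b` takes the values: (0, 3) → (1, 3) → (1, 2) → (2, 2) → (2, 1) → (3, 1) → (3, 0)

Answer: 3, 0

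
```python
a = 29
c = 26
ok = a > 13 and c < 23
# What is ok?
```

Trace:
`a = 29` → a = 29
`c = 26` → c = 26
`ok = a > 13 and c < 23` → ok = False
So ok = False

Answer: False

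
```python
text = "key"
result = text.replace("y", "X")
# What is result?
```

Trace:
`text = "key"` → text = 'key'
`result = text.replace("y", "X")` → result = 'keX'
So result = 'keX'

Answer: 'keX'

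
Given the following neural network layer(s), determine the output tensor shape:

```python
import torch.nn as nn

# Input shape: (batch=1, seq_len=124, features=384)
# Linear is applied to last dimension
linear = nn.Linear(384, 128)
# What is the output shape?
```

Input: (1, 124, 384) -> Output: (1, 124, 128)

Answer: (1, 124, 128)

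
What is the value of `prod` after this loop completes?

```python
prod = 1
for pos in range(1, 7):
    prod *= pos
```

6! = 720
`prod` takes the values: 1 → 2 → 6 → 24 → 120 → 720

Answer: 720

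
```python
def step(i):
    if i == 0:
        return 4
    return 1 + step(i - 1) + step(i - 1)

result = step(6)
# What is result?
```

step(i) = 1 + 2·step(i-1), step(0)=4. Closed form: (4+1)·2^6 - 1 = 319.

Answer: 319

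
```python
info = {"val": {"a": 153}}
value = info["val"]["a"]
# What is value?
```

Trace:
`info = {"val": {"a": 153}}` → info = {'val': {'a': 153}}
`value = info["val"]["a"]` → value = 153
So value = 153

Answer: 153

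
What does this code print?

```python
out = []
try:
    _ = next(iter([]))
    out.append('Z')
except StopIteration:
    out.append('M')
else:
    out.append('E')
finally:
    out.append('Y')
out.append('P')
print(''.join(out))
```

Execution trace: 'M' (except StopIteration) → 'Y' (finally) → 'P' (after the try/except). Output: MYP

Answer: MYP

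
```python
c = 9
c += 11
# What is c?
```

Trace:
`c = 9` → c = 9
`c += 11` → c = 20
So c = 20

Answer: 20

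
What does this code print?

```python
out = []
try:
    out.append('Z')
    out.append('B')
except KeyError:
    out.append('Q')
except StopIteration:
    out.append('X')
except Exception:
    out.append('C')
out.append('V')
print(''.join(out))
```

Execution trace: 'Z' (try body) → 'B' (try body, no exception) → 'V' (after the try/except). Output: ZBV

Answer: ZBV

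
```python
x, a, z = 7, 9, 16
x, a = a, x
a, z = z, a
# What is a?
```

Trace:
`x, a, z = 7, 9, 16` → x = 7; a = 9; z = 16
`x, a = a, x` → x = 9; a = 7
`a, z = z, a` → a = 16; z = 7
So a = 16

Answer: 16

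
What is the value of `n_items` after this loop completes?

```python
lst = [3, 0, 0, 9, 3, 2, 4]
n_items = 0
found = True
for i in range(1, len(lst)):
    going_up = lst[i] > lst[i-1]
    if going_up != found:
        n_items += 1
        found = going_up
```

Count direction changes in [3, 0, 0, 9, 3, 2, 4]
`n_items` takes the values: 0 → 1 → 2 → 3 → 4

Answer: 4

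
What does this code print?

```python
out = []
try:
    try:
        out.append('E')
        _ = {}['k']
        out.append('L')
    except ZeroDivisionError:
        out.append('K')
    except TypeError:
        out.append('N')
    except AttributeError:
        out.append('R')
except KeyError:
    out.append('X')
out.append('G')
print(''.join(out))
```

Execution trace: 'E' (try body) → 'X' (outer except KeyError) → 'G' (after the try/except). Output: EXG

Answer: EXG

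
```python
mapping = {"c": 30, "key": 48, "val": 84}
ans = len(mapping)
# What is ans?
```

Trace:
`mapping = {"c": 30, "key": 48, "val": 84}` → mapping = {'c': 30, 'key': 48, 'val': 84}
`ans = len(mapping)` → ans = 3
So ans = 3

Answer: 3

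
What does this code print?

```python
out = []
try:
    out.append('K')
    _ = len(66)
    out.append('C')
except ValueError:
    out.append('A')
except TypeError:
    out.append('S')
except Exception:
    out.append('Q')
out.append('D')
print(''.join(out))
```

Execution trace: 'K' (try body) → 'S' (except TypeError) → 'D' (after the try/except). Output: KSD

Answer: KSD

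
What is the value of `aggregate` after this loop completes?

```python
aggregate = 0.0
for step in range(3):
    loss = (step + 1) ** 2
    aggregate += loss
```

Sum of squared losses 1² + 2² + ... + 3²
`aggregate` takes the values: 0.0 → 1.0 → 5.0 → 14.0

Answer: 14.0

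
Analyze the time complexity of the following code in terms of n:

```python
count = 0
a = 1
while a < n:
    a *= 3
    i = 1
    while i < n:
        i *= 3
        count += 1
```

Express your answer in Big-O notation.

Each loop level contributes: log n × log n. Multiplying the contributions gives O(log² n).

Answer: O(log² n)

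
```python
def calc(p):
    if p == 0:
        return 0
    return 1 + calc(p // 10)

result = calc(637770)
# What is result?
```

Count of digits of 637770: 6

Answer: 6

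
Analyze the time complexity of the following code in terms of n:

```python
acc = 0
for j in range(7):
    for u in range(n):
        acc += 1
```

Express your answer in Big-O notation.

Each loop level contributes: 1 × n. Multiplying the contributions gives O(n).

Answer: O(n)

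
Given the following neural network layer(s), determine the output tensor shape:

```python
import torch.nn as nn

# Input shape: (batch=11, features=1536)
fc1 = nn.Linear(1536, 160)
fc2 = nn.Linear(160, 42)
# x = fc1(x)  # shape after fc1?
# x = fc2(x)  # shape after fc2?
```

Input: (11, 1536) -> after fc1: (11, 160) -> Output: (11, 42)

Answer: (11, 42)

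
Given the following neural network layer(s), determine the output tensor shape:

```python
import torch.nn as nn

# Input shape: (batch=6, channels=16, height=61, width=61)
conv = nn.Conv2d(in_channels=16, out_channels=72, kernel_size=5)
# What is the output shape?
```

Input: (6, 16, 61, 61) -> Output: (6, 72, 57, 57)

Answer: (6, 72, 57, 57)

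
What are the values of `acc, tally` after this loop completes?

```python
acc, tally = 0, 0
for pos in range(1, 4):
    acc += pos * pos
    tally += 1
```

Sum of squares and count
`acc, tally` takes the values: (0, 0) → (1, 0) → (1, 1) → (5, 1) → (5, 2) → (14, 2) → (14, 3)

Answer: 14, 3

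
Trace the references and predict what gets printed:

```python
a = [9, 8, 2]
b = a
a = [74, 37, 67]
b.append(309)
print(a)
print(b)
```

Key concept: rebinding vs mutation: a is rebound to a new list, b still points at the original.
Step by step:
`a = [9, 8, 2]` → a = [9, 8, 2]
`b = a` → b = [9, 8, 2] (same object as a)
`a = [74, 37, 67]` → a = [74, 37, 67]
`b.append(309)` → b = [9, 8, 2, 309]
`print(a)` → prints [74, 37, 67]
`print(b)` → prints [9, 8, 2, 309]

Answer:
[74, 37, 67]
[9, 8, 2, 309]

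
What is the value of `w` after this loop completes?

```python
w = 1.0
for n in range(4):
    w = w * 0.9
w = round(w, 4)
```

Exponential decay: 1.0 * 0.9^4
`w` takes the values: 1.0 → 0.9 → 0.81 → 0.729 → 0.6561

Answer: 0.6561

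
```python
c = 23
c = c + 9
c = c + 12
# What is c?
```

Trace:
`c = 23` → c = 23
`c = c + 9` → c = 32
`c = c + 12` → c = 44
So c = 44

Answer: 44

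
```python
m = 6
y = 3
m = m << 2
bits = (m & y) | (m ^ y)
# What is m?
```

Trace:
`m = 6` → m = 6
`y = 3` → y = 3
`m = m << 2` → m = 24
`bits = (m & y) | (m ^ y)` → bits = 27
So m = 24

Answer: 24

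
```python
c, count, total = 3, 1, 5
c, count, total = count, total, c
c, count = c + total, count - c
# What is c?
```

Trace:
`c, count, total = 3, 1, 5` → c = 3; count = 1; total = 5
`c, count, total = count, total, c` → c = 1; count = 5; total = 3
`c, count = c + total, count - c` → c = 4; count = 4
So c = 4

Answer: 4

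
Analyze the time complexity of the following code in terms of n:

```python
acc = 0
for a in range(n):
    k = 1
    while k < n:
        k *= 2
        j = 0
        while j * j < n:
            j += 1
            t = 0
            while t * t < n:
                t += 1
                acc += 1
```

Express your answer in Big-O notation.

Each loop level contributes: n × log n × √n × √n. Multiplying the contributions gives O(n^2 log n).

Answer: O(n^2 log n)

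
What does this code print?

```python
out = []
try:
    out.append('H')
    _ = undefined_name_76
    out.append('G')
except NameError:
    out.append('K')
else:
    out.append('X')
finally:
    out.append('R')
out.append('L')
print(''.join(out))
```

Execution trace: 'H' (try body) → 'K' (except NameError) → 'R' (finally) → 'L' (after the try/except). Output: HKRL

Answer: HKRL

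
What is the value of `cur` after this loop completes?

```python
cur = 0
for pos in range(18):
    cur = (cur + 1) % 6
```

Increment mod 6, 18 times = 0
`cur` takes the values: 0 → 1 → 2 → 3 → 4 → 5 → 0 → 1 → 2 → 3 → 4 → 5 → 0 → 1 → 2 → 3 → 4 → 5 → 0

Answer: 0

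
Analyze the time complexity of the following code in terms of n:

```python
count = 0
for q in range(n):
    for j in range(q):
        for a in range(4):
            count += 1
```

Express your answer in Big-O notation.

Each loop level contributes: n × n × 1. Multiplying the contributions gives O(n^2).

Answer: O(n^2)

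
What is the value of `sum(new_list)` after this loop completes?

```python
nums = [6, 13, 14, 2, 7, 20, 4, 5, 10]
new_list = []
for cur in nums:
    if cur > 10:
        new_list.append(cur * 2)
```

Sum of doubled values > 10
`new_list` takes the values: [] → [26] → [26, 28] → [26, 28, 40]
So `sum(new_list)` = 94

Answer: 94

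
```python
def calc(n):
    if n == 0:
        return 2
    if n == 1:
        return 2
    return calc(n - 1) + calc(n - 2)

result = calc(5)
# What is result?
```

Build up from base cases: calc(0)=2, calc(1)=2, calc(2)=4, calc(3)=6, calc(4)=10, calc(5)=16

Answer: 16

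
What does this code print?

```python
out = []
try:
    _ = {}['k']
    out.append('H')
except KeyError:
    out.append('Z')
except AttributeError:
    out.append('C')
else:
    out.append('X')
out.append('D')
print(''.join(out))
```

Execution trace: 'Z' (except KeyError) → 'D' (after the try/except). Output: ZD

Answer: ZD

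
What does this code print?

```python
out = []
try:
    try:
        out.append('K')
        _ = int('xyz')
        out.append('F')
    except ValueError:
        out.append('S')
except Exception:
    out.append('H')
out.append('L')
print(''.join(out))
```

Execution trace: 'K' (inner try body) → 'S' (inner except ValueError) → 'L' (after the try/except). Output: KSL

Answer: KSL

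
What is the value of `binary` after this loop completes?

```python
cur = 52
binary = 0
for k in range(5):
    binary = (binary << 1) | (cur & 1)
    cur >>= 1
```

Reverse lowest 5 bits of 52
`binary` takes the values: 0 → 1 → 2 → 5

Answer: 5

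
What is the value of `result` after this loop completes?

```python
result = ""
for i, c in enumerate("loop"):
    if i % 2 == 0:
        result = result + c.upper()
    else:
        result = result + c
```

Uppercase even positions in 'loop'
`result` takes the values: "" → "L" → "Lo" → "LoO" → "LoOp"

Answer: "LoOp"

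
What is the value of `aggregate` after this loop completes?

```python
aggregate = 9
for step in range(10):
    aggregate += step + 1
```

Start at 9, add 1 to 10 = 64
`aggregate` takes the values: 9 → 10 → 12 → 15 → 19 → 24 → 30 → 37 → 45 → 54 → 64

Answer: 64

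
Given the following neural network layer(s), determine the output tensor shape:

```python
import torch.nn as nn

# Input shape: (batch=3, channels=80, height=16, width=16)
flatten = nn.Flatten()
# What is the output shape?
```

Input: (3, 80, 16, 16) -> Output: (3, 20480)

Answer: (3, 20480)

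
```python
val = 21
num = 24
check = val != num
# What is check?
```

Trace:
`val = 21` → val = 21
`num = 24` → num = 24
`check = val != num` → check = True
So check = True

Answer: True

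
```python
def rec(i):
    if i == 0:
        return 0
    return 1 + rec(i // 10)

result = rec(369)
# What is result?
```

Count of digits of 369: 3

Answer: 3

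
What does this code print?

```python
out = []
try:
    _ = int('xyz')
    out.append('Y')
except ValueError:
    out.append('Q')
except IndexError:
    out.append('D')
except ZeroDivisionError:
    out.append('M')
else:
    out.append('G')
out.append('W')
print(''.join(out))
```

Execution trace: 'Q' (except ValueError) → 'W' (after the try/except). Output: QW

Answer: QW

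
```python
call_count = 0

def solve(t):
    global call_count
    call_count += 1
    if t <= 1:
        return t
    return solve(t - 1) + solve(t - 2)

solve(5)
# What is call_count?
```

Calls(t) = 1 + Calls(t-1) + Calls(t-2); Calls(0)=Calls(1)=1. For t=5 this gives 15.

Answer: 15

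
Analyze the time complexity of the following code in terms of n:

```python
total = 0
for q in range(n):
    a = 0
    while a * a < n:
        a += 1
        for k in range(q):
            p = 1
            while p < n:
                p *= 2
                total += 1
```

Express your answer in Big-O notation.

Each loop level contributes: n × √n × n × log n. Multiplying the contributions gives O(n^2√n log n).

Answer: O(n^2√n log n)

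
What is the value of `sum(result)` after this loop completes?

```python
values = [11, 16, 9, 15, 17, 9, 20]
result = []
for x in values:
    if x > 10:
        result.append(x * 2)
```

Sum of doubled values > 10
`result` takes the values: [] → [22] → [22, 32] → [22, 32, 30] → [22, 32, 30, 34] → [22, 32, 30, 34, 40]
So `sum(result)` = 158

Answer: 158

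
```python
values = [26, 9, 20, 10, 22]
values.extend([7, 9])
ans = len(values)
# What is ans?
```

Trace:
`values = [26, 9, 20, 10, 22]` → values = [26, 9, 20, 10, 22]
`values.extend([7, 9])` → values = [26, 9, 20, 10, 22, 7, 9]
`ans = len(values)` → ans = 7
So ans = 7

Answer: 7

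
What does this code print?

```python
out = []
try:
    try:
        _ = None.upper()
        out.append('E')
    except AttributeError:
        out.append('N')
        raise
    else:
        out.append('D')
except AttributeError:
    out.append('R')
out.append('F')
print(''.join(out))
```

Execution trace: 'N' (inner except AttributeError) → 'R' (outer except AttributeError) → 'F' (after the try/except). Output: NRF

Answer: NRF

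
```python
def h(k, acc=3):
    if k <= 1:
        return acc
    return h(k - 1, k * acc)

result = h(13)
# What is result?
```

Accumulator trace (n, acc): (13, 3) -> (12, 39) -> (11, 468) -> (10, 5148) -> (9, 51480) -> (8, 463320) -> (7, 3706560) -> (6, 25945920) -> (5, 155675520) -> (4, 778377600) -> (3, 3113510400) -> (2, 9340531200) -> (1, 18681062400) -> return 18681062400

Answer: 18681062400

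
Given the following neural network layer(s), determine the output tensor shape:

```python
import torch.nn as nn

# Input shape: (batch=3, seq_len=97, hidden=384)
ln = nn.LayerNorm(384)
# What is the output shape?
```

Input: (3, 97, 384) -> Output: (3, 97, 384)

Answer: (3, 97, 384)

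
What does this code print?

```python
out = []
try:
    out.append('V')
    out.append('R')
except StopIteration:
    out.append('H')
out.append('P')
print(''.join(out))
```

Execution trace: 'V' (try body) → 'R' (try body, no exception) → 'P' (after the try/except). Output: VRP

Answer: VRP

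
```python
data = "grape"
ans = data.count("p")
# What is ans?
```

Trace:
`data = "grape"` → data = 'grape'
`ans = data.count("p")` → ans = 1
So ans = 1

Answer: 1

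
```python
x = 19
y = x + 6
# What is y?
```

Trace:
`x = 19` → x = 19
`y = x + 6` → y = 25
So y = 25

Answer: 25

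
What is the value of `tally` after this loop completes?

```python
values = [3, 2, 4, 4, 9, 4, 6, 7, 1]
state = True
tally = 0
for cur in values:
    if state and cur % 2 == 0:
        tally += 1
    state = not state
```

Count even values at even positions
`tally` takes the values: 0 → 1 → 2

Answer: 2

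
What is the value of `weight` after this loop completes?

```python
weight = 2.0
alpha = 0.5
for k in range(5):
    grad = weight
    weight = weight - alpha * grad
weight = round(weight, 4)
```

Gradient descent: w = 2.0 * (1 - 0.5)^5
`weight` takes the values: 2.0 → 1.0 → 0.5 → 0.25 → 0.125 → 0.0625

Answer: 0.0625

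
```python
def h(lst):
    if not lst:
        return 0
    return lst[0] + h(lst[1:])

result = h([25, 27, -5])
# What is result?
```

25 + 27 + (-5) + 0 = 47

Answer: 47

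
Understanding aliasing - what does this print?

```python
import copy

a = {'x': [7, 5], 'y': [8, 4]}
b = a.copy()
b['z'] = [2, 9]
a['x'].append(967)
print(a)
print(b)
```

Key concept: shallow copy of dict with mutable values.
Step by step:
`a = {'x': [7, 5], 'y': [8, 4]}` → a = {'x': [7, 5], 'y': [8, 4]}
`b = a.copy()` → b = {'x': [7, 5], 'y': [8, 4]}
`b['z'] = [2, 9]` → b = {'x': [7, 5], 'y': [8, 4], 'z': [2, 9]}
`a['x'].append(967)` → a = {'x': [7, 5, 967], 'y': [8, 4]}; b = {'x': [7, 5, 967], 'y': [8, 4], 'z': [2, 9]}
`print(a)` → prints {'x': [7, 5, 967], 'y': [8, 4]}
`print(b)` → prints {'x': [7, 5, 967], 'y': [8, 4], 'z': [2, 9]}

Answer:
{'x': [7, 5, 967], 'y': [8, 4]}
{'x': [7, 5, 967], 'y': [8, 4], 'z': [2, 9]}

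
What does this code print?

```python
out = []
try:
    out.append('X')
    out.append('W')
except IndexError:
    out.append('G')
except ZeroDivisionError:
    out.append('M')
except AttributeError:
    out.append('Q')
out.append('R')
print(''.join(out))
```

Execution trace: 'X' (try body) → 'W' (try body, no exception) → 'R' (after the try/except). Output: XWR

Answer: XWR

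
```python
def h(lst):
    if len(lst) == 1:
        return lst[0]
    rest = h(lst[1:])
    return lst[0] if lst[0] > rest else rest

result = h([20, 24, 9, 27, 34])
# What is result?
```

Recursive max over [20, 24, 9, 27, 34] = 34

Answer: 34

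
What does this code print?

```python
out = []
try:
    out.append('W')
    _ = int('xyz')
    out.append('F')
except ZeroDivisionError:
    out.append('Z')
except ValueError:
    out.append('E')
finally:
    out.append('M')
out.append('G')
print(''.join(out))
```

Execution trace: 'W' (try body) → 'E' (except ValueError) → 'M' (finally) → 'G' (after the try/except). Output: WEMG

Answer: WEMG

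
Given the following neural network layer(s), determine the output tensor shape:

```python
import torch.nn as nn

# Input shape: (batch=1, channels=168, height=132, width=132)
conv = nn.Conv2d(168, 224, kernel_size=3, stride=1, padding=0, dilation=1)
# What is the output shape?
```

Input: (1, 168, 132, 132) -> Output: (1, 224, 130, 130)

Answer: (1, 224, 130, 130)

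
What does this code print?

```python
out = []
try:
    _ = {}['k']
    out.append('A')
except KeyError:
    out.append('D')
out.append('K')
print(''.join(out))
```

Execution trace: 'D' (except KeyError) → 'K' (after the try/except). Output: DK

Answer: DK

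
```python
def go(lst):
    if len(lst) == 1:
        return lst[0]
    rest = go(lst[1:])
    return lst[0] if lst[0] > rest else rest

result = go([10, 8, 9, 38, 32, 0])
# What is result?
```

Recursive max over [10, 8, 9, 38, 32, 0] = 38

Answer: 38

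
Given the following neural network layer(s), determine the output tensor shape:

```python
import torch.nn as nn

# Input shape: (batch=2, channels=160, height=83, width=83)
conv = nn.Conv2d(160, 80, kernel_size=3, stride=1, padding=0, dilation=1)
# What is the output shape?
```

Input: (2, 160, 83, 83) -> Output: (2, 80, 81, 81)

Answer: (2, 80, 81, 81)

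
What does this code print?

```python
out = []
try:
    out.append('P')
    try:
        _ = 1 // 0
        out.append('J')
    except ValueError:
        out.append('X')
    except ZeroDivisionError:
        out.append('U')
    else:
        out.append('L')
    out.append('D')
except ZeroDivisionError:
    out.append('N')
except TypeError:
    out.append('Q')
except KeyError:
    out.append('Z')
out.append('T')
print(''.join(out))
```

Execution trace: 'P' (try body) → 'U' (inner except ZeroDivisionError) → 'D' (try body, no exception) → 'T' (after the try/except). Output: PUDT

Answer: PUDT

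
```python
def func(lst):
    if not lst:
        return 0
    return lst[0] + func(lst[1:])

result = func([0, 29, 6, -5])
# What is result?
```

0 + 29 + 6 + (-5) + 0 = 30

Answer: 30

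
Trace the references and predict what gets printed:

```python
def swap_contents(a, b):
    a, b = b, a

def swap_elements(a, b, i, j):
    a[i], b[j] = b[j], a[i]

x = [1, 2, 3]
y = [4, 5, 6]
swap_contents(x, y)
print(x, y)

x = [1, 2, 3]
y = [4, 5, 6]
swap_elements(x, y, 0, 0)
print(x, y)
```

Key concept: parameter rebinding vs mutation.
Step by step:
`x = [1, 2, 3]` → x = [1, 2, 3]
`y = [4, 5, 6]` → y = [4, 5, 6]
`swap_contents(x, y)` → no visible change to tracked variables
`print(x, y)` → prints [1, 2, 3] [4, 5, 6]
`x = [1, 2, 3]` → x = [1, 2, 3]
`y = [4, 5, 6]` → y = [4, 5, 6]
`swap_elements(x, y, 0, 0)` → x = [4, 2, 3]; y = [1, 5, 6]
`print(x, y)` → prints [4, 2, 3] [1, 5, 6]

Answer:
[1, 2, 3] [4, 5, 6]
[4, 2, 3] [1, 5, 6]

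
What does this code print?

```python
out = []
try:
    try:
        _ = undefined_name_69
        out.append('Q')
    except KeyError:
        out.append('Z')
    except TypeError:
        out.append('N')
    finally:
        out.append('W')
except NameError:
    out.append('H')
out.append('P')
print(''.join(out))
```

Execution trace: 'W' (finally) → 'H' (outer except NameError) → 'P' (after the try/except). Output: WHP

Answer: WHP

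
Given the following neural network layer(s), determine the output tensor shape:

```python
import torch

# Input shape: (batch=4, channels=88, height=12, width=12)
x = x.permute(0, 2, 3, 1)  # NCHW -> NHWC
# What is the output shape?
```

Input: (4, 88, 12, 12) -> Output: (4, 12, 12, 88)

Answer: (4, 12, 12, 88)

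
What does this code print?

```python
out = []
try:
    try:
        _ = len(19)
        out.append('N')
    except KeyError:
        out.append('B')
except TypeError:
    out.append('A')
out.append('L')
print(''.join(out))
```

Execution trace: 'A' (outer except TypeError) → 'L' (after the try/except). Output: AL

Answer: AL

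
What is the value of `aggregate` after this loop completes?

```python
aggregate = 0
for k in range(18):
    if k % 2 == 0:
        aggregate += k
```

Sum of even numbers 0 to 17
`aggregate` takes the values: 0 → 2 → 6 → 12 → 20 → 30 → 42 → 56 → 72

Answer: 72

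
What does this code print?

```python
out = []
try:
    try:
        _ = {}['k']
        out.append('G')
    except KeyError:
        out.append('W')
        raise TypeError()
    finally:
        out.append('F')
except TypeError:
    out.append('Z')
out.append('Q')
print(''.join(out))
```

Execution trace: 'W' (inner except KeyError) → 'F' (inner finally) → 'Z' (outer except TypeError) → 'Q' (after the try/except). Output: WFZQ

Answer: WFZQ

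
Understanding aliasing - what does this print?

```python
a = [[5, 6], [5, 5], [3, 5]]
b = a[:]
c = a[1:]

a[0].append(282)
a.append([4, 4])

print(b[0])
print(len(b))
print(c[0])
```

Key concept: slice with nested mutation.
Step by step:
`a = [[5, 6], [5, 5], [3, 5]]` → a = [[5, 6], [5, 5], [3, 5]]
`b = a[:]` → b = [[5, 6], [5, 5], [3, 5]]
`c = a[1:]` → c = [[5, 5], [3, 5]]
`a[0].append(282)` → a = [[5, 6, 282], [5, 5], [3, 5]]; b = [[5, 6, 282], [5, 5], [3, 5]]
`a.append([4, 4])` → a = [[5, 6, 282], [5, 5], [3, 5], [4, 4]]
`print(b[0])` → prints [5, 6, 282]
`print(len(b))` → prints 3
`print(c[0])` → prints [5, 5]

Answer:
[5, 6, 282]
3
[5, 5]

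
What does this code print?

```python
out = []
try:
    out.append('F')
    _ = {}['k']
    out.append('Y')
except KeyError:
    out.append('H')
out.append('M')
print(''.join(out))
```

Execution trace: 'F' (try body) → 'H' (except KeyError) → 'M' (after the try/except). Output: FHM

Answer: FHM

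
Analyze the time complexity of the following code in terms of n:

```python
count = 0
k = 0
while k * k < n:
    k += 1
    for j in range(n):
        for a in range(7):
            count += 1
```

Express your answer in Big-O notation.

Each loop level contributes: √n × n × 1. Multiplying the contributions gives O(n√n).

Answer: O(n√n)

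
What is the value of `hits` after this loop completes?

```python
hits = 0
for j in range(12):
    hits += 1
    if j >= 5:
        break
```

Loop breaks when j reaches 5, hits is 6
`hits` takes the values: 0 → 1 → 2 → 3 → 4 → 5 → 6

Answer: 6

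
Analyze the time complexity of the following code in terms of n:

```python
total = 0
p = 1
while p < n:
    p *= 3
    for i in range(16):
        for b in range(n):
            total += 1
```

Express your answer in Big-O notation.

Each loop level contributes: log n × 1 × n. Multiplying the contributions gives O(n log n).

Answer: O(n log n)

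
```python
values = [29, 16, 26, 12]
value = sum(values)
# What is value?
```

Trace:
`values = [29, 16, 26, 12]` → values = [29, 16, 26, 12]
`value = sum(values)` → value = 83
So value = 83

Answer: 83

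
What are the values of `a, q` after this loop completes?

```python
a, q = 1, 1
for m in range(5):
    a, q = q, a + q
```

Fibonacci: after 5 iterations
`a, q` takes the values: (1, 1) → (1, 2) → (2, 3) → (3, 5) → (5, 8) → (8, 13)

Answer: 8, 13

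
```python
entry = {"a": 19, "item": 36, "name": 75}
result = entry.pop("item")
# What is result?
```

Trace:
`entry = {"a": 19, "item": 36, "name": 75}` → entry = {'a': 19, 'item': 36, 'name': 75}
`result = entry.pop("item")` → entry = {'a': 19, 'name': 75}; result = 36
So result = 36

Answer: 36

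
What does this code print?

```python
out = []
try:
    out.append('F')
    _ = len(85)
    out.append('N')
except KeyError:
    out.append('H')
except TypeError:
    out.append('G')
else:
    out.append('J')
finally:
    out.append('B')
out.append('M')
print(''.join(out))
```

Execution trace: 'F' (try body) → 'G' (except TypeError) → 'B' (finally) → 'M' (after the try/except). Output: FGBM

Answer: FGBM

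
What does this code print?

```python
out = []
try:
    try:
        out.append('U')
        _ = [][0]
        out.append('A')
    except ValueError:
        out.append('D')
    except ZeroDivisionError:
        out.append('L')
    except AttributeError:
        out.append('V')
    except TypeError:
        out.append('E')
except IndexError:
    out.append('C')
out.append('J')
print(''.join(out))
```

Execution trace: 'U' (try body) → 'C' (outer except IndexError) → 'J' (after the try/except). Output: UCJ

Answer: UCJ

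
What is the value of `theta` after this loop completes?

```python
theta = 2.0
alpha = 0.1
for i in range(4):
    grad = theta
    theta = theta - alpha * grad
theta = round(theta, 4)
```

Gradient descent: w = 2.0 * (1 - 0.1)^4
`theta` takes the values: 2.0 → 1.8 → 1.62 → 1.458 → 1.3122

Answer: 1.3122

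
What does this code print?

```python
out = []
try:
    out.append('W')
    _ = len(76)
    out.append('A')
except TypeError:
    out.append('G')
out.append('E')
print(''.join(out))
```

Execution trace: 'W' (try body) → 'G' (except TypeError) → 'E' (after the try/except). Output: WGE

Answer: WGE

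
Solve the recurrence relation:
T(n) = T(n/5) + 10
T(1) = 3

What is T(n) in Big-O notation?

Each step divides n by 5 and adds 10. After log_5(n) steps we reach T(1)=3. So T(n) = 10·log_5(n) + 3 = O(log n).

Answer: O(log n)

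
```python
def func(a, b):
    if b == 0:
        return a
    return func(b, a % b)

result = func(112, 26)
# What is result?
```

func(112, 26) -> func(26, 8) -> func(8, 2) -> func(2, 0) -> 2

Answer: 2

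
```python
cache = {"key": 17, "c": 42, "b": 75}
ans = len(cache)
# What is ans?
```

Trace:
`cache = {"key": 17, "c": 42, "b": 75}` → cache = {'key': 17, 'c': 42, 'b': 75}
`ans = len(cache)` → ans = 3
So ans = 3

Answer: 3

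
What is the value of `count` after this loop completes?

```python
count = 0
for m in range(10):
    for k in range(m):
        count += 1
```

Triangle number: 0+1+2+...+9
`count` takes the values: 0 → 1 → 2 → 3 → 4 → 5 → 6 → 7 → 8 → 9 → 10 → 11 → 12 → 13 → 14 → 15 → 16 → 17 → 18 → 19 → 20 → 21 → 22 → 23 → 24 → 25 → 26 → 27 → 28 → 29 → … → 41 → 42 → 43 → 44 → 45

Answer: 45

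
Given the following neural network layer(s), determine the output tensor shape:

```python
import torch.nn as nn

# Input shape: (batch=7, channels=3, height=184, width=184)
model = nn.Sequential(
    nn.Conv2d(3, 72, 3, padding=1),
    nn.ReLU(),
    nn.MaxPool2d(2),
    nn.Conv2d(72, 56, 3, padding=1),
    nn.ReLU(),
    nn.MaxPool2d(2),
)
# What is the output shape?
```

Input: (7, 3, 184, 184) -> after first Conv2d: (7, 72, 184, 184) -> after first MaxPool2d: (7, 72, 92, 92) -> after second Conv2d: (7, 56, 92, 92) -> Output: (7, 56, 46, 46)

Answer: (7, 56, 46, 46)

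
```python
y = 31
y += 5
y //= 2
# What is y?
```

Trace:
`y = 31` → y = 31
`y += 5` → y = 36
`y //= 2` → y = 18
So y = 18

Answer: 18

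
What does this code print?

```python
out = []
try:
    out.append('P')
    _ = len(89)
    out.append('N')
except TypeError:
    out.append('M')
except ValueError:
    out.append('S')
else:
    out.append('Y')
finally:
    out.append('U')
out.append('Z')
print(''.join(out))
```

Execution trace: 'P' (try body) → 'M' (except TypeError) → 'U' (finally) → 'Z' (after the try/except). Output: PMUZ

Answer: PMUZ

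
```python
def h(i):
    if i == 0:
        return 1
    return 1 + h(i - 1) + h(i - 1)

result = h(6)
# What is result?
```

h(i) = 1 + 2·h(i-1), h(0)=1. Closed form: (1+1)·2^6 - 1 = 127.

Answer: 127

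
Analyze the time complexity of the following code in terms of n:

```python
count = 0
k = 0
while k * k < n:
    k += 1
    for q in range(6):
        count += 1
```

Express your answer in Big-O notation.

Each loop level contributes: √n × 1. Multiplying the contributions gives O(√n).

Answer: O(√n)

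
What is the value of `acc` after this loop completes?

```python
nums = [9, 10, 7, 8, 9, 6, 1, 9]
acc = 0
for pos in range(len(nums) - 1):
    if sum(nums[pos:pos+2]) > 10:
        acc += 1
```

Count windows with sum > 10
`acc` takes the values: 0 → 1 → 2 → 3 → 4 → 5

Answer: 5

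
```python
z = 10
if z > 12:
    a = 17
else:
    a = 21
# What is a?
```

Trace:
`z = 10` → z = 10
`if z > 12: ...` → z > 12 is False, take else branch → a = 21
So a = 21

Answer: 21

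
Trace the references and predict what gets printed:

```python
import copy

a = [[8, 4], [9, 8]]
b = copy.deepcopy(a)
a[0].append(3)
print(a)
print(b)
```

Key concept: deep copy is fully independent.
Step by step:
`a = [[8, 4], [9, 8]]` → a = [[8, 4], [9, 8]]
`b = copy.deepcopy(a)` → b = [[8, 4], [9, 8]]
`a[0].append(3)` → a = [[8, 4, 3], [9, 8]]
`print(a)` → prints [[8, 4, 3], [9, 8]]
`print(b)` → prints [[8, 4], [9, 8]]

Answer:
[[8, 4, 3], [9, 8]]
[[8, 4], [9, 8]]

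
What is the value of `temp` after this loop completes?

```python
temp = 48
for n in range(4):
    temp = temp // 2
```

Halve 4 times: 48 // 2^4 = 3
`temp` takes the values: 48 → 24 → 12 → 6 → 3

Answer: 3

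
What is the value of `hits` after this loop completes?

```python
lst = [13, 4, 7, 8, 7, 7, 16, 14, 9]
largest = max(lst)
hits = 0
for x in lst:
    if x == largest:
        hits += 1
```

Count of max value 16 in [13, 4, 7, 8, 7, 7, 16, 14, 9]
`hits` takes the values: 0 → 1

Answer: 1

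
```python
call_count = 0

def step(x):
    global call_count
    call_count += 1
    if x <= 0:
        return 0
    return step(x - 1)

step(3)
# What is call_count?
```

Linear recursion stepping by 1: 4 calls from x=3 down to ≤0.

Answer: 4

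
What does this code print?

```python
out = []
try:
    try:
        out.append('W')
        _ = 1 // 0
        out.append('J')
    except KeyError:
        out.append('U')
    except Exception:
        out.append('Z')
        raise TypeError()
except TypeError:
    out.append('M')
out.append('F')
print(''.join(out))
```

Execution trace: 'W' (try body) → 'Z' (except Exception) → 'M' (outer except TypeError) → 'F' (after the try/except). Output: WZMF

Answer: WZMF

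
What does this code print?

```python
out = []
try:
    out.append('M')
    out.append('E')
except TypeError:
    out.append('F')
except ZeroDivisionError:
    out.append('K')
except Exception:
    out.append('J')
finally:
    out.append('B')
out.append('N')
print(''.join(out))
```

Execution trace: 'M' (try body) → 'E' (try body, no exception) → 'B' (finally) → 'N' (after the try/except). Output: MEBN

Answer: MEBN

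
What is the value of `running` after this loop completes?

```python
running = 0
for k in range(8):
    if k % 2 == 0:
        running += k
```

Sum of even numbers 0 to 7
`running` takes the values: 0 → 2 → 6 → 12

Answer: 12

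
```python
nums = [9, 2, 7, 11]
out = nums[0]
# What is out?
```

Trace:
`nums = [9, 2, 7, 11]` → nums = [9, 2, 7, 11]
`out = nums[0]` → out = 9
So out = 9

Answer: 9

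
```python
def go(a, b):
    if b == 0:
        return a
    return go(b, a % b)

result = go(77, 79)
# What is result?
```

go(77, 79) -> go(79, 77) -> go(77, 2) -> go(2, 1) -> go(1, 0) -> 1

Answer: 1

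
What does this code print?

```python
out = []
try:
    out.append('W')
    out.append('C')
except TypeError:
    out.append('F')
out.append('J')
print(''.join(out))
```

Execution trace: 'W' (try body) → 'C' (try body, no exception) → 'J' (after the try/except). Output: WCJ

Answer: WCJ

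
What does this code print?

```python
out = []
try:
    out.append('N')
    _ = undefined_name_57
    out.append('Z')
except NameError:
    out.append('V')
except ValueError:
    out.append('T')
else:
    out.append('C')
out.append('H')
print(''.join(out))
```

Execution trace: 'N' (try body) → 'V' (except NameError) → 'H' (after the try/except). Output: NVH

Answer: NVH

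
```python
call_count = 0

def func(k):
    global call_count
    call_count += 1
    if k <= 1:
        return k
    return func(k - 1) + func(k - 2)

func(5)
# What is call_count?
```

Calls(k) = 1 + Calls(k-1) + Calls(k-2); Calls(0)=Calls(1)=1. For k=5 this gives 15.

Answer: 15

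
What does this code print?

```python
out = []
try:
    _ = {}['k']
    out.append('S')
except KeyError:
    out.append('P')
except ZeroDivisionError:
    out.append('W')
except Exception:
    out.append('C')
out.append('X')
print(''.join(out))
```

Execution trace: 'P' (except KeyError) → 'X' (after the try/except). Output: PX

Answer: PX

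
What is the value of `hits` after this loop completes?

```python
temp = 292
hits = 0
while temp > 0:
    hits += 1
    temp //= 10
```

Count digits by repeated division by 10
`hits` takes the values: 0 → 1 → 2 → 3

Answer: 3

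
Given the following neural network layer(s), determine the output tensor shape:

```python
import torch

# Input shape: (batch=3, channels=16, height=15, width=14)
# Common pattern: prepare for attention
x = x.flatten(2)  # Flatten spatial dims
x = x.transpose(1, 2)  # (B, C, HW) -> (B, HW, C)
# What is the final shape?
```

Input: (3, 16, 15, 14) -> after flatten(2): (3, 16, 210) -> Output: (3, 210, 16)

Answer: (3, 210, 16)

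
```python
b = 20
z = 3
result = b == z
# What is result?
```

Trace:
`b = 20` → b = 20
`z = 3` → z = 3
`result = b == z` → result = False
So result = False

Answer: False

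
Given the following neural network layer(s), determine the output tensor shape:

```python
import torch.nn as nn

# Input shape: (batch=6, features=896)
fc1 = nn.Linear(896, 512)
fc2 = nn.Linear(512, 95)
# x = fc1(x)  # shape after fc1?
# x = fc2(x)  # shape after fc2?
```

Input: (6, 896) -> after fc1: (6, 512) -> Output: (6, 95)

Answer: (6, 95)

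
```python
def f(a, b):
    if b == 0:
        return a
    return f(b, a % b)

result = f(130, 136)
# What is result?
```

f(130, 136) -> f(136, 130) -> f(130, 6) -> f(6, 4) -> f(4, 2) -> f(2, 0) -> 2

Answer: 2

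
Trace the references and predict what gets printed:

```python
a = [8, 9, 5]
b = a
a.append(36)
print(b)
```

Key concept: basic list aliasing.
Step by step:
`a = [8, 9, 5]` → a = [8, 9, 5]
`b = a` → b = [8, 9, 5] (same object as a)
`a.append(36)` → a = [8, 9, 5, 36] (same object as b); b = [8, 9, 5, 36] (same object as a)
`print(b)` → prints [8, 9, 5, 36]

Answer: [8, 9, 5, 36]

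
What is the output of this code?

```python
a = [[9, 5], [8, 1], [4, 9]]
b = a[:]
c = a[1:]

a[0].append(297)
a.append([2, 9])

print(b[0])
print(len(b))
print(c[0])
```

Key concept: slice with nested mutation.
Step by step:
`a = [[9, 5], [8, 1], [4, 9]]` → a = [[9, 5], [8, 1], [4, 9]]
`b = a[:]` → b = [[9, 5], [8, 1], [4, 9]]
`c = a[1:]` → c = [[8, 1], [4, 9]]
`a[0].append(297)` → a = [[9, 5, 297], [8, 1], [4, 9]]; b = [[9, 5, 297], [8, 1], [4, 9]]
`a.append([2, 9])` → a = [[9, 5, 297], [8, 1], [4, 9], [2, 9]]
`print(b[0])` → prints [9, 5, 297]
`print(len(b))` → prints 3
`print(c[0])` → prints [8, 1]

Answer:
[9, 5, 297]
3
[8, 1]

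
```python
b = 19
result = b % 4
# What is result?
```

Trace:
`b = 19` → b = 19
`result = b % 4` → result = 3
So result = 3

Answer: 3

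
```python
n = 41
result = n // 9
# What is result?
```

Trace:
`n = 41` → n = 41
`result = n // 9` → result = 4
So result = 4

Answer: 4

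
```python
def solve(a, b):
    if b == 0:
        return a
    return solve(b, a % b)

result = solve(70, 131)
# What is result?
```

solve(70, 131) -> solve(131, 70) -> solve(70, 61) -> solve(61, 9) -> solve(9, 7) -> solve(7, 2) -> solve(2, 1) -> solve(1, 0) -> 1

Answer: 1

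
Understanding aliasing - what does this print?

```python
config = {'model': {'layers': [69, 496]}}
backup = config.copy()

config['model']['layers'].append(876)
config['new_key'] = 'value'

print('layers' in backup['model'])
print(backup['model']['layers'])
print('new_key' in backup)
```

Key concept: shallow copy gotcha with nested dict.
Step by step:
`config = {'model': {'layers': [69, 496]}}` → config = {'model': {'layers': [69, 496]}}
`backup = config.copy()` → backup = {'model': {'layers': [69, 496]}}
`config['model']['layers'].append(876)` → config = {'model': {'layers': [69, 496, 876]}}; backup = {'model': {'layers': [69, 496, 876]}}
`config['new_key'] = 'value'` → config = {'model': {'layers': [69, 496, 876]}, 'new_key': 'value'}
`print('layers' in backup['model'])` → prints True
`print(backup['model']['layers'])` → prints [69, 496, 876]
`print('new_key' in backup)` → prints False

Answer:
True
[69, 496, 876]
False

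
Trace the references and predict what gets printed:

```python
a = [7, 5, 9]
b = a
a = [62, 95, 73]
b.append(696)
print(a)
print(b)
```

Key concept: rebinding vs mutation: a is rebound to a new list, b still points at the original.
Step by step:
`a = [7, 5, 9]` → a = [7, 5, 9]
`b = a` → b = [7, 5, 9] (same object as a)
`a = [62, 95, 73]` → a = [62, 95, 73]
`b.append(696)` → b = [7, 5, 9, 696]
`print(a)` → prints [62, 95, 73]
`print(b)` → prints [7, 5, 9, 696]

Answer:
[62, 95, 73]
[7, 5, 9, 696]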